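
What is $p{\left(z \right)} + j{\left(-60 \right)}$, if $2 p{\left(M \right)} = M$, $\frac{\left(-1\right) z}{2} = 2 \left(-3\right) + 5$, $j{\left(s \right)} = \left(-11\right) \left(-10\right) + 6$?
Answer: $117$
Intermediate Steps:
$j{\left(s \right)} = 116$ ($j{\left(s \right)} = 110 + 6 = 116$)
$z = 2$ ($z = - 2 \left(2 \left(-3\right) + 5\right) = - 2 \left(-6 + 5\right) = \left(-2\right) \left(-1\right) = 2$)
$p{\left(M \right)} = \frac{M}{2}$
$p{\left(z \right)} + j{\left(-60 \right)} = \frac{1}{2} \cdot 2 + 116 = 1 + 116 = 117$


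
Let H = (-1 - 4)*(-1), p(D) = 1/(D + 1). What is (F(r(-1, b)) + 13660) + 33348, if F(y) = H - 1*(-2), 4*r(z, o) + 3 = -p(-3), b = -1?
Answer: 47015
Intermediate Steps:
p(D) = 1/(1 + D)
H = 5 (H = -5*(-1) = 5)
r(z, o) = -5/8 (r(z, o) = -¾ + (-1/(1 - 3))/4 = -¾ + (-1/(-2))/4 = -¾ + (-1*(-½))/4 = -¾ + (¼)*(½) = -¾ + ⅛ = -5/8)
F(y) = 7 (F(y) = 5 - 1*(-2) = 5 + 2 = 7)
(F(r(-1, b)) + 13660) + 33348 = (7 + 13660) + 33348 = 13667 + 33348 = 47015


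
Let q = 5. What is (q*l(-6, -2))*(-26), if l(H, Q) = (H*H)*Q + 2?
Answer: 9100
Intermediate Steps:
l(H, Q) = 2 + Q*H² (l(H, Q) = H²*Q + 2 = Q*H² + 2 = 2 + Q*H²)
(q*l(-6, -2))*(-26) = (5*(2 - 2*(-6)²))*(-26) = (5*(2 - 2*36))*(-26) = (5*(2 - 72))*(-26) = (5*(-70))*(-26) = -350*(-26) = 9100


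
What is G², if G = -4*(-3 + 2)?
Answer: 16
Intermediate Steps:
G = 4 (G = -4*(-1) = 4)
G² = 4² = 16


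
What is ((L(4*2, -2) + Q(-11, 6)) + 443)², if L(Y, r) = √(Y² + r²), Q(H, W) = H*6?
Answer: 142197 + 1508*√17 ≈ 1.4841e+5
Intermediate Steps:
Q(H, W) = 6*H
((L(4*2, -2) + Q(-11, 6)) + 443)² = ((√((4*2)² + (-2)²) + 6*(-11)) + 443)² = ((√(8² + 4) - 66) + 443)² = ((√(64 + 4) - 66) + 443)² = ((√68 - 66) + 443)² = ((2*√17 - 66) + 443)² = ((-66 + 2*√17) + 443)² = (377 + 2*√17)²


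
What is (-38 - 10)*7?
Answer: -336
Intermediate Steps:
(-38 - 10)*7 = -48*7 = -336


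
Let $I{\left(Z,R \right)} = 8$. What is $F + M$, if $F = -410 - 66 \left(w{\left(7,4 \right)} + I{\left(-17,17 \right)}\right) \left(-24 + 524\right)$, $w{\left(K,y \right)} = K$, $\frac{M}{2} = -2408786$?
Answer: $-5312982$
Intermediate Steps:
$M = -4817572$ ($M = 2 \left(-2408786\right) = -4817572$)
$F = -495410$ ($F = -410 - 66 \left(7 + 8\right) \left(-24 + 524\right) = -410 - 66 \cdot 15 \cdot 500 = -410 - 495000 = -495410$)
$F + M = -495410 - 4817572 = -5312982$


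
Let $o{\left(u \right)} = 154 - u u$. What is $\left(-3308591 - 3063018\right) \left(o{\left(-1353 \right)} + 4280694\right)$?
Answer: $-15611964864551$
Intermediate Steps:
$o{\left(u \right)} = 154 - u^{2}$
$\left(-3308591 - 3063018\right) \left(o{\left(-1353 \right)} + 4280694\right) = \left(-3308591 - 3063018\right) \left(\left(154 - \left(-1353\right)^{2}\right) + 4280694\right) = - 6371609 \left(\left(154 - 1830609\right) + 4280694\right) = - 6371609 \left(-1830455 + 4280694\right) = \left(-6371609\right) 2450239 = -15611964864551$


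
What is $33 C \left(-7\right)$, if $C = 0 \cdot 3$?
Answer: $0$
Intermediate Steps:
$C = 0$
$33 C \left(-7\right) = 33 \cdot 0 \left(-7\right) = 0 \left(-7\right) = 0$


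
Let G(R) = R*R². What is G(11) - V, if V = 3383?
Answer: -2052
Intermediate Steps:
G(R) = R³
G(11) - V = 11³ - 1*3383 = 1331 - 3383 = -2052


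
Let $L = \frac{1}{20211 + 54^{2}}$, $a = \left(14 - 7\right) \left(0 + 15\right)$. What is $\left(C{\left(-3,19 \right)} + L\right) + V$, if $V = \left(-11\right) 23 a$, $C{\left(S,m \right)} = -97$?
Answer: $- \frac{616612073}{23127} \approx -26662.0$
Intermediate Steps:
$a = 105$ ($a = 7 \cdot 15 = 105$)
$V = -26565$ ($V = \left(-11\right) 23 \cdot 105 = \left(-253\right) 105 = -26565$)
$L = \frac{1}{23127}$ ($L = \frac{1}{20211 + 2916} = \frac{1}{23127} \approx 4.324 \cdot 10^{-5}$)
$\left(C{\left(-3,19 \right)} + L\right) + V = \left(-97 + \frac{1}{23127}\right) - 26565 = - \frac{2243318}{23127} - 26565 = - \frac{616612073}{23127}$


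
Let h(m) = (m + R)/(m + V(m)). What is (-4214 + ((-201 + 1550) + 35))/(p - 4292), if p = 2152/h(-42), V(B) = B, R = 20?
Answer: -15565/21586 ≈ -0.72107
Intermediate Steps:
h(m) = (20 + m)/(2*m) (h(m) = (m + 20)/(m + m) = (20 + m)/((2*m)) = (20 + m)*(1/(2*m)) = (20 + m)/(2*m))
p = 90384/11 (p = 2152/(((½)*(20 - 42)/(-42))) = 2152/(((½)*(-1/42)*(-22))) = 2152/(11/42) = 2152*(42/11) = 90384/11 ≈ 8216.7)
(-4214 + ((-201 + 1550) + 35))/(p - 4292) = (-4214 + ((-201 + 1550) + 35))/(90384/11 - 4292) = (-4214 + (1349 + 35))/(43172/11) = (-4214 + 1384)*(11/43172) = -2830*11/43172 = -15565/21586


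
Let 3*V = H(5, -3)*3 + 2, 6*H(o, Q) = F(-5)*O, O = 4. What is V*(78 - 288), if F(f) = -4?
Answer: 420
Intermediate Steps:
H(o, Q) = -8/3 (H(o, Q) = (-4*4)/6 = (⅙)*(-16) = -8/3)
V = -2 (V = (-8/3*3 + 2)/3 = (-8 + 2)/3 = (⅓)*(-6) = -2)
V*(78 - 288) = -2*(78 - 288) = -2*(-210) = 420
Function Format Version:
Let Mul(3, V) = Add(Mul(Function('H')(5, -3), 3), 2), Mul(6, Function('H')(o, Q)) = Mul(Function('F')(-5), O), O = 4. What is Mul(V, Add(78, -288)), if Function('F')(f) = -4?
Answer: 420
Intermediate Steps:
Function('H')(o, Q) = Rational(-8, 3) (Function('H')(o, Q) = Mul(Rational(1, 6), Mul(-4, 4)) = Mul(Rational(1, 6), -16) = Rational(-8, 3))
V = -2 (V = Mul(Rational(1, 3), Add(Mul(Rational(-8, 3), 3), 2)) = Mul(Rational(1, 3), Add(-8, 2)) = Mul(Rational(1, 3), -6) = -2)
Mul(V, Add(78, -288)) = Mul(-2, Add(78, -288)) = Mul(-2, -210) = 420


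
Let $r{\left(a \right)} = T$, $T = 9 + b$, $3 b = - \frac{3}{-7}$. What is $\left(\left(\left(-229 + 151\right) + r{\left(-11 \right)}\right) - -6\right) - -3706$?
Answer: $\frac{25502}{7} \approx 3643.1$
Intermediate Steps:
$b = \frac{1}{7}$ ($b = \frac{\left(-3\right) \frac{1}{-7}}{3} = \frac{\left(-3\right) \left(- \frac{1}{7}\right)}{3} = \frac{1}{3} \cdot \frac{3}{7} = \frac{1}{7} \approx 0.14286$)
$T = \frac{64}{7}$ ($T = 9 + \frac{1}{7} = \frac{64}{7} \approx 9.1429$)
$r{\left(a \right)} = \frac{64}{7}$
$\left(\left(\left(-229 + 151\right) + r{\left(-11 \right)}\right) - -6\right) - -3706 = \left(\left(\left(-229 + 151\right) + \frac{64}{7}\right) - -6\right) - -3706 = \left(\left(-78 + \frac{64}{7}\right) + \left(-228 + 234\right)\right) + 3706 = \left(- \frac{482}{7} + 6\right) + 3706 = - \frac{440}{7} + 3706 = \frac{25502}{7}$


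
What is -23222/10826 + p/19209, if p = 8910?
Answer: -58268623/34659439 ≈ -1.6812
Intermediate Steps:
-23222/10826 + p/19209 = -23222/10826 + 8910/19209 = -23222*1/10826 + 8910*(1/19209) = -11611/5413 + 2970/6403 = -58268623/34659439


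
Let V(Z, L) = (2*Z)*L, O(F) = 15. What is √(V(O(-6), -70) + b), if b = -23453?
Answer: I*√25553 ≈ 159.85*I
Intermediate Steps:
V(Z, L) = 2*L*Z
√(V(O(-6), -70) + b) = √(2*(-70)*15 - 23453) = √(-2100 - 23453) = √(-25553) = I*√25553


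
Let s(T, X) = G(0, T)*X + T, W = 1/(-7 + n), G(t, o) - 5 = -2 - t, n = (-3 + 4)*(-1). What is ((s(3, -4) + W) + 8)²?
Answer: 81/64 ≈ 1.2656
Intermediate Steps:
n = -1 (n = 1*(-1) = -1)
G(t, o) = 3 - t (G(t, o) = 5 + (-2 - t) = 3 - t)
W = -⅛ (W = 1/(-7 - 1) = 1/(-8) = -⅛ ≈ -0.12500)
s(T, X) = T + 3*X (s(T, X) = (3 - 1*0)*X + T = (3 + 0)*X + T = 3*X + T = T + 3*X)
((s(3, -4) + W) + 8)² = (((3 + 3*(-4)) - ⅛) + 8)² = (((3 - 12) - ⅛) + 8)² = ((-9 - ⅛) + 8)² = (-73/8 + 8)² = (-9/8)² = 81/64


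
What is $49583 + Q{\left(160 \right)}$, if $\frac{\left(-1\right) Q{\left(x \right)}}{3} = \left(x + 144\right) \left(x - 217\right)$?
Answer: $101567$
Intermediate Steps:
$Q{\left(x \right)} = - 3 \left(-217 + x\right) \left(144 + x\right)$ ($Q{\left(x \right)} = - 3 \left(x + 144\right) \left(x - 217\right) = - 3 \left(144 + x\right) \left(-217 + x\right) = - 3 \left(-217 + x\right) \left(144 + x\right)$)
$49583 + Q{\left(160 \right)} = 49583 + \left(93744 - 3 \cdot 160^{2} + 219 \cdot 160\right) = 49583 + \left(93744 - 76800 + 35040\right) = 49583 + 51984 = 101567$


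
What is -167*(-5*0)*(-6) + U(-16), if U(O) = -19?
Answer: -19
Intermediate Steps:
-167*(-5*0)*(-6) + U(-16) = -167*(-5*0)*(-6) - 19 = -0*(-6) - 19 = -167*0 - 19 = 0 - 19 = -19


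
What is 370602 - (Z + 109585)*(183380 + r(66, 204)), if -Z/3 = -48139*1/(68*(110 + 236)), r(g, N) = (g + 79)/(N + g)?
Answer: -25532858581308829/1270512 ≈ -2.0097e+10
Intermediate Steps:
r(g, N) = (79 + g)/(N + g)
Z = 144417/23528 (Z = -(-144417)/((110 + 236)*68) = -(-144417)/(346*68) = -(-144417)/23528 = -3*(-48139/23528) = 144417/23528 ≈ 6.1381)
370602 - (Z + 109585)*(183380 + r(66, 204)) = 370602 - (144417/23528 + 109585)*(183380 + (79 + 66)/(204 + 66)) = 370602 - 2578460297*(183380 + 145/270)/23528 = 370602 - 2578460297*(183380 + (1/270)*145)/23528 = 370602 - 2578460297*(183380 + 29/54)/23528 = 370602 - 2578460297*9902549/(23528*54) = 370602 - 1*25533329435597053/1270512 = 370602 - 25533329435597053/1270512 = -25532858581308829/1270512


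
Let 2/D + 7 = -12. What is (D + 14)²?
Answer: 69696/361 ≈ 193.06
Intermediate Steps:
D = -2/19 (D = 2/(-7 - 12) = 2/(-19) = 2*(-1/19) = -2/19 ≈ -0.10526)
(D + 14)² = (-2/19 + 14)² = (264/19)² = 69696/361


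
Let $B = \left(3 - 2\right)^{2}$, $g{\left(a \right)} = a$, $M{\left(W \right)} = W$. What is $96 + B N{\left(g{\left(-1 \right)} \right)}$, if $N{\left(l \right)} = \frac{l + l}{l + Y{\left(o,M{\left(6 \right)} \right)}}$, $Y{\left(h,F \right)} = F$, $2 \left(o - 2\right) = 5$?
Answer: $\frac{478}{5} \approx 95.6$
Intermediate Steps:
$o = \frac{9}{2}$ ($o = 2 + \frac{1}{2} \cdot 5 = 2 + \frac{5}{2} = \frac{9}{2} \approx 4.5$)
$N{\left(l \right)} = \frac{2 l}{6 + l}$ ($N{\left(l \right)} = \frac{l + l}{l + 6} = \frac{2 l}{6 + l}$)
$B = 1$ ($B = \left(3 + \left(-5 + 3\right)\right)^{2} = \left(3 - 2\right)^{2} = 1^{2} = 1$)
$96 + B N{\left(g{\left(-1 \right)} \right)} = 96 + 1 \cdot 2 \left(-1\right) \frac{1}{6 - 1} = 96 + 1 \cdot 2 \left(-1\right) \frac{1}{5} = 96 + 1 \left(- \frac{2}{5}\right) = 96 - \frac{2}{5} = \frac{478}{5}$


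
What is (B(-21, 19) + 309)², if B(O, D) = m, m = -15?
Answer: 86436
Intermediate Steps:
B(O, D) = -15
(B(-21, 19) + 309)² = (-15 + 309)² = 294² = 86436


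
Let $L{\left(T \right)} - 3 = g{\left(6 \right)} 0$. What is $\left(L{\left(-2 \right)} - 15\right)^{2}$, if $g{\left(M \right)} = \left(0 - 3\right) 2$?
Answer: $144$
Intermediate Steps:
$g{\left(M \right)} = -6$ ($g{\left(M \right)} = \left(-3\right) 2 = -6$)
$L{\left(T \right)} = 3$ ($L{\left(T \right)} = 3 - 0 = 3 + 0 = 3$)
$\left(L{\left(-2 \right)} - 15\right)^{2} = \left(3 - 15\right)^{2} = \left(-12\right)^{2} = 144$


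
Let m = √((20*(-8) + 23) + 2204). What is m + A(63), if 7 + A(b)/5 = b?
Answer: 280 + √2067 ≈ 325.46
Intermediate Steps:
A(b) = -35 + 5*b
m = √2067 (m = √((-160 + 23) + 2204) = √(-137 + 2204) = √2067 ≈ 45.464)
m + A(63) = √2067 + (-35 + 5*63) = √2067 + (-35 + 315) = √2067 + 280 = 280 + √2067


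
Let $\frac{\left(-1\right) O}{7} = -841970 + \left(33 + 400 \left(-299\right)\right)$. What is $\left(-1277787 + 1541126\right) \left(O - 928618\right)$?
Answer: $1527930008799$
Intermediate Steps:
$O = 6730759$ ($O = - 7 \left(-841970 + \left(33 + 400 \left(-299\right)\right)\right) = - 7 \left(-841970 + \left(33 - 119600\right)\right) = - 7 \left(-841970 - 119567\right) = \left(-7\right) \left(-961537\right) = 6730759$)
$\left(-1277787 + 1541126\right) \left(O - 928618\right) = \left(-1277787 + 1541126\right) \left(6730759 - 928618\right) = 263339 \cdot 5802141 = 1527930008799$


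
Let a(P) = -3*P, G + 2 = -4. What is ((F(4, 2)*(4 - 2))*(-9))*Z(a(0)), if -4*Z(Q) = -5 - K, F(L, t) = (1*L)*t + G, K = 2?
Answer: -63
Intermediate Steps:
G = -6 (G = -2 - 4 = -6)
F(L, t) = -6 + L*t (F(L, t) = (1*L)*t - 6 = L*t - 6 = -6 + L*t)
Z(Q) = 7/4 (Z(Q) = -(-5 - 1*2)/4 = -(-5 - 2)/4 = -1/4*(-7) = 7/4)
((F(4, 2)*(4 - 2))*(-9))*Z(a(0)) = (((-6 + 4*2)*(4 - 2))*(-9))*(7/4) = (((-6 + 8)*2)*(-9))*(7/4) = ((2*2)*(-9))*(7/4) = (4*(-9))*(7/4) = -36*7/4 = -63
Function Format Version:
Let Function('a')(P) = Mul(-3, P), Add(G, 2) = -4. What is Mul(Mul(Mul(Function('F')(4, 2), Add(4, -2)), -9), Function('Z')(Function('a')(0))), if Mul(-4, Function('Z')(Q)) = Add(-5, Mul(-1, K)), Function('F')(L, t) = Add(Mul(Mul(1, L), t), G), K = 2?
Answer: -63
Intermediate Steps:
G = -6 (G = Add(-2, -4) = -6)
Function('F')(L, t) = Add(-6, Mul(L, t)) (Function('F')(L, t) = Add(Mul(Mul(1, L), t), -6) = Add(Mul(L, t), -6) = Add(-6, Mul(L, t)))
Function('Z')(Q) = Rational(7, 4) (Function('Z')(Q) = Mul(Rational(-1, 4), Add(-5, Mul(-1, 2))) = Mul(Rational(-1, 4), Add(-5, -2)) = Mul(Rational(-1, 4), -7) = Rational(7, 4))
Mul(Mul(Mul(Function('F')(4, 2), Add(4, -2)), -9), Function('Z')(Function('a')(0))) = Mul(Mul(Mul(Add(-6, Mul(4, 2)), Add(4, -2)), -9), Rational(7, 4)) = Mul(Mul(Mul(Add(-6, 8), 2), -9), Rational(7, 4)) = Mul(Mul(Mul(2, 2), -9), Rational(7, 4)) = Mul(Mul(4, -9), Rational(7, 4)) = Mul(-36, Rational(7, 4)) = -63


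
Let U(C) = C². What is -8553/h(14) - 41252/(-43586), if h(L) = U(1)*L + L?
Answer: -185818001/610204 ≈ -304.52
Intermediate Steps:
h(L) = 2*L (h(L) = 1²*L + L = 1*L + L = L + L = 2*L)
-8553/h(14) - 41252/(-43586) = -8553/(2*14) - 41252/(-43586) = -8553/28 - 41252*(-1/43586) = -8553*1/28 + 20626/21793 = -8553/28 + 20626/21793 = -185818001/610204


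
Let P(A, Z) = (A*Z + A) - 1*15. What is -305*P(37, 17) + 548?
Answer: -198007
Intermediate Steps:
P(A, Z) = -15 + A + A*Z (P(A, Z) = (A + A*Z) - 15 = -15 + A + A*Z)
-305*P(37, 17) + 548 = -305*(-15 + 37 + 37*17) + 548 = -305*(-15 + 37 + 629) + 548 = -305*651 + 548 = -198555 + 548 = -198007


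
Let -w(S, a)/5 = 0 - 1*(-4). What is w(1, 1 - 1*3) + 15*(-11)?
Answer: -185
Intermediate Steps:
w(S, a) = -20 (w(S, a) = -5*(0 - 1*(-4)) = -5*(0 + 4) = -5*4 = -20)
w(1, 1 - 1*3) + 15*(-11) = -20 + 15*(-11) = -20 - 165 = -185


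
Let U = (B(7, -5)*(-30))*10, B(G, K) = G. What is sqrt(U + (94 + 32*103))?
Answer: sqrt(1290) ≈ 35.917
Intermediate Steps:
U = -2100 (U = (7*(-30))*10 = -210*10 = -2100)
sqrt(U + (94 + 32*103)) = sqrt(-2100 + (94 + 32*103)) = sqrt(-2100 + (94 + 3296)) = sqrt(-2100 + 3390) = sqrt(1290)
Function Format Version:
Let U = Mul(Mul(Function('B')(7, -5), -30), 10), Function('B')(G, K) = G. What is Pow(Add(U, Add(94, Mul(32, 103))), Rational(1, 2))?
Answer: Pow(1290, Rational(1, 2)) ≈ 35.917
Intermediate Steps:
U = -2100 (U = Mul(Mul(7, -30), 10) = Mul(-210, 10) = -2100)
Pow(Add(U, Add(94, Mul(32, 103))), Rational(1, 2)) = Pow(Add(-2100, Add(94, Mul(32, 103))), Rational(1, 2)) = Pow(Add(-2100, Add(94, 3296)), Rational(1, 2)) = Pow(Add(-2100, 3390), Rational(1, 2)) = Pow(1290, Rational(1, 2))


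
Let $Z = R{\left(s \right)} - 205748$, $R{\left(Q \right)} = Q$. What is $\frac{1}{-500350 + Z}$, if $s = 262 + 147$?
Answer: $- \frac{1}{705689} \approx -1.4171 \cdot 10^{-6}$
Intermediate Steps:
$s = 409$
$Z = -205339$ ($Z = 409 - 205748 = -205339$)
$\frac{1}{-500350 + Z} = \frac{1}{-500350 - 205339} = \frac{1}{-705689} = - \frac{1}{705689}$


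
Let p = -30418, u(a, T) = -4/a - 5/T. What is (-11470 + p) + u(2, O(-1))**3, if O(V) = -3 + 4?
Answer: -42231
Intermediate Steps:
O(V) = 1
u(a, T) = -5/T - 4/a
(-11470 + p) + u(2, O(-1))**3 = (-11470 - 30418) + (-5/1 - 4/2)**3 = -41888 + (-5*1 - 4*1/2)**3 = -41888 + (-5 - 2)**3 = -41888 + (-7)**3 = -41888 - 343 = -42231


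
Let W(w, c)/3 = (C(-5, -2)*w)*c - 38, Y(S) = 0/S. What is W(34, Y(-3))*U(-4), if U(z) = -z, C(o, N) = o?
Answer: -456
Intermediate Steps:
Y(S) = 0
W(w, c) = -114 - 15*c*w (W(w, c) = 3*((-5*w)*c - 38) = 3*(-5*c*w - 38) = 3*(-38 - 5*c*w) = -114 - 15*c*w)
W(34, Y(-3))*U(-4) = (-114 - 15*0*34)*(-1*(-4)) = (-114 + 0)*4 = -114*4 = -456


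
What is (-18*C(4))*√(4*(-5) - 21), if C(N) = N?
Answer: -72*I*√41 ≈ -461.02*I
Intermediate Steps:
(-18*C(4))*√(4*(-5) - 21) = (-18*4)*√(4*(-5) - 21) = -72*√(-20 - 21) = -72*I*√41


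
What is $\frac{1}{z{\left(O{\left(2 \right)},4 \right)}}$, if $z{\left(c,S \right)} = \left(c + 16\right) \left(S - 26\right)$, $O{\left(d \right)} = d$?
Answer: $- \frac{1}{396} \approx -0.0025253$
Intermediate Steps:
$z{\left(c,S \right)} = \left(-26 + S\right) \left(16 + c\right)$ ($z{\left(c,S \right)} = \left(16 + c\right) \left(-26 + S\right) = \left(-26 + S\right) \left(16 + c\right)$)
$\frac{1}{z{\left(O{\left(2 \right)},4 \right)}} = \frac{1}{-416 - 52 + 16 \cdot 4 + 4 \cdot 2} = \frac{1}{-416 - 52 + 64 + 8} = \frac{1}{-396} = - \frac{1}{396}$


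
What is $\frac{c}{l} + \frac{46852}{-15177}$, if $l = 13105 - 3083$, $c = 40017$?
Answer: $\frac{137787265}{152103894} \approx 0.90588$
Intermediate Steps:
$l = 10022$ ($l = 13105 - 3083 = 10022$)
$\frac{c}{l} + \frac{46852}{-15177} = \frac{40017}{10022} + \frac{46852}{-15177} = 40017 \cdot \frac{1}{10022} + 46852 \left(- \frac{1}{15177}\right) = \frac{40017}{10022} - \frac{46852}{15177} = \frac{137787265}{152103894}$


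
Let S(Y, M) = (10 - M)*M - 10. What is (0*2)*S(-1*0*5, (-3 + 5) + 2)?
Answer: 0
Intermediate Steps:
S(Y, M) = -10 + M*(10 - M) (S(Y, M) = M*(10 - M) - 10 = -10 + M*(10 - M))
(0*2)*S(-1*0*5, (-3 + 5) + 2) = (0*2)*(-10 - ((-3 + 5) + 2)² + 10*((-3 + 5) + 2)) = 0*(-10 - (2 + 2)² + 10*(2 + 2)) = 0*(-10 - 1*4² + 10*4) = 0*(-10 - 1*16 + 40) = 0*(-10 - 16 + 40) = 0*14 = 0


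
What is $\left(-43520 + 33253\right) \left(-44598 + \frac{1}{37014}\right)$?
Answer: $\frac{16948254059057}{37014} \approx 4.5789 \cdot 10^{8}$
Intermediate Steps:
$\left(-43520 + 33253\right) \left(-44598 + \frac{1}{37014}\right) = - 10267 \left(-44598 + \frac{1}{37014}\right) = \left(-10267\right) \left(- \frac{1650750371}{37014}\right) = \frac{16948254059057}{37014}$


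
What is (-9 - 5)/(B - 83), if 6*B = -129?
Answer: 28/209 ≈ 0.13397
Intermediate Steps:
B = -43/2 (B = (⅙)*(-129) = -43/2 ≈ -21.500)
(-9 - 5)/(B - 83) = (-9 - 5)/(-43/2 - 83) = -14/(-209/2) = -2/209*(-14) = 28/209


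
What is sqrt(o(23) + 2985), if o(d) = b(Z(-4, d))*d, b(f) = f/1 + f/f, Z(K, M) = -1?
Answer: sqrt(2985) ≈ 54.635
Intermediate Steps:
b(f) = 1 + f (b(f) = f*1 + 1 = f + 1 = 1 + f)
o(d) = 0 (o(d) = (1 - 1)*d = 0*d = 0)
sqrt(o(23) + 2985) = sqrt(0 + 2985) = sqrt(2985)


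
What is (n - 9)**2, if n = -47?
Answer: 3136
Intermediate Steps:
(n - 9)**2 = (-47 - 9)**2 = (-56)**2 = 3136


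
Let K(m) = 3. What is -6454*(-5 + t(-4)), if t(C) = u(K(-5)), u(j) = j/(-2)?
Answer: 41951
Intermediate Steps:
u(j) = -j/2 (u(j) = j*(-½) = -j/2)
t(C) = -3/2 (t(C) = -½*3 = -3/2)
-6454*(-5 + t(-4)) = -6454*(-5 - 3/2) = -6454*(-13)/2 = -461*(-91) = 41951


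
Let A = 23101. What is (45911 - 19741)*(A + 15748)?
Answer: 1016678330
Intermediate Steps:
(45911 - 19741)*(A + 15748) = (45911 - 19741)*(23101 + 15748) = 26170*38849 = 1016678330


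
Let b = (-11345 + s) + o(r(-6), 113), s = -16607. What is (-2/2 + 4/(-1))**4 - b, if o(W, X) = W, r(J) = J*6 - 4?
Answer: 28617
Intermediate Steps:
r(J) = -4 + 6*J (r(J) = 6*J - 4 = -4 + 6*J)
b = -27992 (b = (-11345 - 16607) + (-4 + 6*(-6)) = -27952 + (-4 - 36) = -27952 - 40 = -27992)
(-2/2 + 4/(-1))**4 - b = (-2/2 + 4/(-1))**4 - 1*(-27992) = (-2*1/2 + 4*(-1))**4 + 27992 = (-1 - 4)**4 + 27992 = (-5)**4 + 27992 = 625 + 27992 = 28617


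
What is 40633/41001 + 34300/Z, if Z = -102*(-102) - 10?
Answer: 914336851/213082197 ≈ 4.2910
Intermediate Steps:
Z = 10394 (Z = 10404 - 10 = 10394)
40633/41001 + 34300/Z = 40633/41001 + 34300/10394 = 40633*(1/41001) + 34300*(1/10394) = 40633/41001 + 17150/5197 = 914336851/213082197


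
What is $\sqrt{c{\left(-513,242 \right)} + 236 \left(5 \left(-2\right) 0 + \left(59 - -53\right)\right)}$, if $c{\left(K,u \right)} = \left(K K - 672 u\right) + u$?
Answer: $\sqrt{127219} \approx 356.68$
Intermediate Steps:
$c{\left(K,u \right)} = K^{2} - 671 u$ ($c{\left(K,u \right)} = \left(K^{2} - 672 u\right) + u = K^{2} - 671 u$)
$\sqrt{c{\left(-513,242 \right)} + 236 \left(5 \left(-2\right) 0 + \left(59 - -53\right)\right)} = \sqrt{\left(\left(-513\right)^{2} - 162382\right) + 236 \left(5 \left(-2\right) 0 + \left(59 - -53\right)\right)} = \sqrt{\left(263169 - 162382\right) + 236 \left(\left(-10\right) 0 + \left(59 + 53\right)\right)} = \sqrt{100787 + 236 \left(0 + 112\right)} = \sqrt{100787 + 236 \cdot 112} = \sqrt{100787 + 26432} = \sqrt{127219}$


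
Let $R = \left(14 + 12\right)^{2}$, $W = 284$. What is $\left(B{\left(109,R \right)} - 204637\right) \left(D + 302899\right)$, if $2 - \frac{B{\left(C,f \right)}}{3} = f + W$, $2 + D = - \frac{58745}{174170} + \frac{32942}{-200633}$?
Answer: $- \frac{439279656172568405679}{6988849922} \approx -6.2854 \cdot 10^{10}$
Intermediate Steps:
$D = - \frac{17482438589}{6988849922}$ ($D = -2 + \left(- \frac{58745}{174170} + \frac{32942}{-200633}\right) = -2 + \left(\left(-58745\right) \frac{1}{174170} + 32942 \left(- \frac{1}{200633}\right)\right) = -2 - \frac{3504738745}{6988849922} = - \frac{17482438589}{6988849922} \approx -2.5015$)
$R = 676$ ($R = 26^{2} = 676$)
$B{\left(C,f \right)} = -846 - 3 f$ ($B{\left(C,f \right)} = 6 - 3 \left(f + 284\right) = 6 - 3 \left(284 + f\right) = 6 - \left(852 + 3 f\right) = -846 - 3 f$)
$\left(B{\left(109,R \right)} - 204637\right) \left(D + 302899\right) = \left(\left(-846 - 2028\right) - 204637\right) \left(- \frac{17482438589}{6988849922} + 302899\right) = \left(\left(-846 - 2028\right) - 204637\right) \frac{2116898170085289}{6988849922} = \left(-2874 - 204637\right) \frac{2116898170085289}{6988849922} = \left(-207511\right) \frac{2116898170085289}{6988849922} = - \frac{439279656172568405679}{6988849922}$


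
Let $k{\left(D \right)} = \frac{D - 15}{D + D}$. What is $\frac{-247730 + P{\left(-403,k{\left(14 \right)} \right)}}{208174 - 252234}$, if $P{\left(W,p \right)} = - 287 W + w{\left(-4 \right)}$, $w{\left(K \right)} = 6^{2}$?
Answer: $\frac{132033}{44060} \approx 2.9967$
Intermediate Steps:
$w{\left(K \right)} = 36$
$k{\left(D \right)} = \frac{-15 + D}{2 D}$
$P{\left(W,p \right)} = 36 - 287 W$ ($P{\left(W,p \right)} = - 287 W + 36 = 36 - 287 W$)
$\frac{-247730 + P{\left(-403,k{\left(14 \right)} \right)}}{208174 - 252234} = \frac{-247730 + \left(36 - -115661\right)}{208174 - 252234} = \frac{-247730 + \left(36 + 115661\right)}{-44060} = \left(-247730 + 115697\right) \left(- \frac{1}{44060}\right) = \left(-132033\right) \left(- \frac{1}{44060}\right) = \frac{132033}{44060}$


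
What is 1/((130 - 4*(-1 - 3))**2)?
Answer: 1/21316 ≈ 4.6913e-5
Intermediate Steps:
1/((130 - 4*(-1 - 3))**2) = 1/((130 - 4*(-4))**2) = 1/((130 + 16)**2) = 1/(146**2) = 1/21316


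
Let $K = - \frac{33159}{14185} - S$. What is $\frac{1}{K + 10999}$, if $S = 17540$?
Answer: $- \frac{14185}{92817244} \approx -0.00015283$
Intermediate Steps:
$K = - \frac{248838059}{14185}$ ($K = - \frac{33159}{14185} - 17540 = - \frac{248838059}{14185} \approx -17542.0$)
$\frac{1}{K + 10999} = \frac{1}{- \frac{248838059}{14185} + 10999} = \frac{1}{- \frac{92817244}{14185}} = - \frac{14185}{92817244}$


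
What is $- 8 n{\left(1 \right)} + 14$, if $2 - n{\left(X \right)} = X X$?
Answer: $6$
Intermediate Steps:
$n{\left(X \right)} = 2 - X^{2}$ ($n{\left(X \right)} = 2 - X X = 2 - X^{2}$)
$- 8 n{\left(1 \right)} + 14 = - 8 \left(2 - 1^{2}\right) + 14 = - 8 \left(2 - 1\right) + 14 = \left(-8\right) 1 + 14 = -8 + 14 = 6$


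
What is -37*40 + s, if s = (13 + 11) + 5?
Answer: -1451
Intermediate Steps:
s = 29 (s = 24 + 5 = 29)
-37*40 + s = -37*40 + 29 = -1480 + 29 = -1451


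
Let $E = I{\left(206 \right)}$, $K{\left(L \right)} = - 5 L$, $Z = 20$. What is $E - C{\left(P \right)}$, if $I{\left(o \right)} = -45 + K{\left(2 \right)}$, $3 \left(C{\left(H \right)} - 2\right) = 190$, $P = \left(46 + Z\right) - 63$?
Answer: $- \frac{361}{3} \approx -120.33$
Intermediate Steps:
$P = 3$ ($P = \left(46 + 20\right) - 63 = 66 - 63 = 3$)
$C{\left(H \right)} = \frac{196}{3}$ ($C{\left(H \right)} = 2 + \frac{1}{3} \cdot 190 = 2 + \frac{190}{3} = \frac{196}{3}$)
$I{\left(o \right)} = -55$ ($I{\left(o \right)} = -45 - 10 = -55$)
$E = -55$
$E - C{\left(P \right)} = -55 - \frac{196}{3} = - \frac{361}{3}$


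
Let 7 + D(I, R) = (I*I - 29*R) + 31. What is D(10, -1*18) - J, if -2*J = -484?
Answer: 404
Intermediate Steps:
J = 242 (J = -1/2*(-484) = 242)
D(I, R) = 24 + I**2 - 29*R (D(I, R) = -7 + ((I*I - 29*R) + 31) = -7 + ((I**2 - 29*R) + 31) = -7 + (31 + I**2 - 29*R) = 24 + I**2 - 29*R)
D(10, -1*18) - J = (24 + 10**2 - (-29)*18) - 1*242 = (24 + 100 - 29*(-18)) - 242 = (24 + 100 + 522) - 242 = 646 - 242 = 404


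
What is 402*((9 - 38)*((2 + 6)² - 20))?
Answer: -512952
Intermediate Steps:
402*((9 - 38)*((2 + 6)² - 20)) = 402*(-29*(8² - 20)) = 402*(-29*(64 - 20)) = 402*(-29*44) = 402*(-1276) = -512952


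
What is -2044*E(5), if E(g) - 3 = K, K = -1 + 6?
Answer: -16352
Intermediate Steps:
K = 5
E(g) = 8 (E(g) = 3 + 5 = 8)
-2044*E(5) = -2044*8 = -16352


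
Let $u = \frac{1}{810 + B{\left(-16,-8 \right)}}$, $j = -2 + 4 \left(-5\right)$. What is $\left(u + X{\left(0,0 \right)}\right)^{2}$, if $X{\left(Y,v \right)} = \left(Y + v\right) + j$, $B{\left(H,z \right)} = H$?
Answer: $\frac{305096089}{630436} \approx 483.94$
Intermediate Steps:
$j = -22$ ($j = -2 - 20 = -22$)
$u = \frac{1}{794}$ ($u = \frac{1}{810 - 16} = \frac{1}{794} \approx 0.0012594$)
$X{\left(Y,v \right)} = -22 + Y + v$ ($X{\left(Y,v \right)} = \left(Y + v\right) - 22 = -22 + Y + v$)
$\left(u + X{\left(0,0 \right)}\right)^{2} = \left(\frac{1}{794} + \left(-22 + 0 + 0\right)\right)^{2} = \left(\frac{1}{794} - 22\right)^{2} = \left(- \frac{17467}{794}\right)^{2} = \frac{305096089}{630436}$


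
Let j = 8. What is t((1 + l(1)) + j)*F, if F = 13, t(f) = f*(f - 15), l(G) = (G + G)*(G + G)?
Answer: -338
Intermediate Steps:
l(G) = 4*G² (l(G) = (2*G)*(2*G) = 4*G²)
t(f) = f*(-15 + f)
t((1 + l(1)) + j)*F = (((1 + 4*1²) + 8)*(-15 + ((1 + 4*1²) + 8)))*13 = (((1 + 4*1) + 8)*(-15 + ((1 + 4*1) + 8)))*13 = (((1 + 4) + 8)*(-15 + ((1 + 4) + 8)))*13 = ((5 + 8)*(-15 + (5 + 8)))*13 = (13*(-15 + 13))*13 = (13*(-2))*13 = -26*13 = -338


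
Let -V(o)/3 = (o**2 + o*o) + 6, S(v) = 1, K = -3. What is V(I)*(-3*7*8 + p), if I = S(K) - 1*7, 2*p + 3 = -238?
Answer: 67509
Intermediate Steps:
p = -241/2 (p = -3/2 + (1/2)*(-238) = -3/2 - 119 = -241/2 ≈ -120.50)
I = -6 (I = 1 - 1*7 = 1 - 7 = -6)
V(o) = -18 - 6*o**2 (V(o) = -3*((o**2 + o*o) + 6) = -3*((o**2 + o**2) + 6) = -3*(2*o**2 + 6) = -3*(6 + 2*o**2) = -18 - 6*o**2)
V(I)*(-3*7*8 + p) = (-18 - 6*(-6)**2)*(-3*7*8 - 241/2) = (-18 - 6*36)*(-21*8 - 241/2) = (-18 - 216)*(-168 - 241/2) = -234*(-577/2) = 67509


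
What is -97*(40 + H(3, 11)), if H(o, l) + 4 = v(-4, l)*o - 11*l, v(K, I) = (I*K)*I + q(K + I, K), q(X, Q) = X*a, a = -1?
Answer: 151126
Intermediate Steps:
q(X, Q) = -X (q(X, Q) = X*(-1) = -X)
v(K, I) = -I - K + K*I**2 (v(K, I) = (I*K)*I - (K + I) = K*I**2 - (I + K) = K*I**2 + (-I - K) = -I - K + K*I**2)
H(o, l) = -4 - 11*l + o*(4 - l - 4*l**2) (H(o, l) = -4 + ((-l - 1*(-4) - 4*l**2)*o - 11*l) = -4 + ((-l + 4 - 4*l**2)*o - 11*l) = -4 + ((4 - l - 4*l**2)*o - 11*l) = -4 + (o*(4 - l - 4*l**2) - 11*l) = -4 + (-11*l + o*(4 - l - 4*l**2)) = -4 - 11*l + o*(4 - l - 4*l**2))
-97*(40 + H(3, 11)) = -97*(40 + (-4 - 11*11 - 1*3*(-4 + 11 + 4*11**2))) = -97*(40 + (-4 - 121 - 1*3*(-4 + 11 + 4*121))) = -97*(40 + (-4 - 121 - 1*3*(-4 + 11 + 484))) = -97*(40 + (-4 - 121 - 1*3*491)) = -97*(40 + (-4 - 121 - 1473)) = -97*(40 - 1598) = -97*(-1558) = 151126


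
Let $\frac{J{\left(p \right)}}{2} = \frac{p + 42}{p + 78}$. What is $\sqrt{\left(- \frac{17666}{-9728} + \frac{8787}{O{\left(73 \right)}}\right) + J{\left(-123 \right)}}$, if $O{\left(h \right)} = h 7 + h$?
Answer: $\frac{\sqrt{251933438635}}{110960} \approx 4.5235$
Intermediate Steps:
$J{\left(p \right)} = \frac{2 \left(42 + p\right)}{78 + p}$ ($J{\left(p \right)} = 2 \frac{p + 42}{p + 78} = 2 \frac{42 + p}{78 + p} = \frac{2 \left(42 + p\right)}{78 + p}$)
$O{\left(h \right)} = 8 h$ ($O{\left(h \right)} = 7 h + h = 8 h$)
$\sqrt{\left(- \frac{17666}{-9728} + \frac{8787}{O{\left(73 \right)}}\right) + J{\left(-123 \right)}} = \sqrt{\left(- \frac{17666}{-9728} + \frac{8787}{8 \cdot 73}\right) + \frac{2 \left(42 - 123\right)}{78 - 123}} = \sqrt{\left(\left(-17666\right) \left(- \frac{1}{9728}\right) + \frac{8787}{584}\right) + 2 \frac{1}{-45} \left(-81\right)} = \sqrt{\left(\frac{8833}{4864} + 8787 \cdot \frac{1}{584}\right) + 2 \left(- \frac{1}{45}\right) \left(-81\right)} = \sqrt{\left(\frac{8833}{4864} + \frac{8787}{584}\right) + \frac{18}{5}} = \sqrt{\frac{5987305}{355072} + \frac{18}{5}} = \sqrt{\frac{36327821}{1775360}} = \frac{\sqrt{251933438635}}{110960}$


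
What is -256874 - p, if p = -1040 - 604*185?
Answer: -144094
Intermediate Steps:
p = -112780 (p = -1040 - 111740 = -112780)
-256874 - p = -256874 - 1*(-112780) = -256874 + 112780 = -144094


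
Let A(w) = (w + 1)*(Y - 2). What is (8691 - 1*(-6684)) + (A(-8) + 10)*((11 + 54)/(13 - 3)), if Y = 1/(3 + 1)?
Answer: 124157/8 ≈ 15520.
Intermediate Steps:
Y = ¼ (Y = 1/4 = ¼ ≈ 0.25000)
A(w) = -7/4 - 7*w/4 (A(w) = (w + 1)*(¼ - 2) = (1 + w)*(-7/4) = -7/4 - 7*w/4)
(8691 - 1*(-6684)) + (A(-8) + 10)*((11 + 54)/(13 - 3)) = (8691 - 1*(-6684)) + ((-7/4 - 7/4*(-8)) + 10)*((11 + 54)/(13 - 3)) = (8691 + 6684) + ((-7/4 + 14) + 10)*(65/10) = 15375 + (49/4 + 10)*(65*(⅒)) = 15375 + (89/4)*(13/2) = 15375 + 1157/8 = 124157/8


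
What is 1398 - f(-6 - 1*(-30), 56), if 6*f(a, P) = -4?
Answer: 4196/3 ≈ 1398.7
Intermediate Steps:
f(a, P) = -⅔ (f(a, P) = (⅙)*(-4) = -⅔)
1398 - f(-6 - 1*(-30), 56) = 1398 - 1*(-⅔) = 1398 + ⅔ = 4196/3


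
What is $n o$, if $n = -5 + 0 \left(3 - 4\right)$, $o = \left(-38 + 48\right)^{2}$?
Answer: $-500$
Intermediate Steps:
$o = 100$ ($o = 10^{2} = 100$)
$n = -5$ ($n = -5 + 0 \left(3 - 4\right) = -5 + 0 \left(-1\right) = -5 + 0 = -5$)
$n o = \left(-5\right) 100 = -500$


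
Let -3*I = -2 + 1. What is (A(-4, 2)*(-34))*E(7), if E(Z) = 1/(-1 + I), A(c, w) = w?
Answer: 102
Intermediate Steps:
I = ⅓ (I = -(-2 + 1)/3 = -⅓*(-1) = ⅓ ≈ 0.33333)
E(Z) = -3/2 (E(Z) = 1/(-1 + ⅓) = 1/(-⅔) = -3/2)
(A(-4, 2)*(-34))*E(7) = (2*(-34))*(-3/2) = -68*(-3/2) = 102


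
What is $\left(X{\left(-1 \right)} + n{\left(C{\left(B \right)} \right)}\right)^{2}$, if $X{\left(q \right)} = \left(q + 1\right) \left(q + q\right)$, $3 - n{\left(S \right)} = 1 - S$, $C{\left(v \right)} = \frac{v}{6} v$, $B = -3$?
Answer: $\frac{49}{4} \approx 12.25$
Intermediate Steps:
$C{\left(v \right)} = \frac{v^{2}}{6}$ ($C{\left(v \right)} = v \frac{1}{6} v = \frac{v}{6} v = \frac{v^{2}}{6}$)
$n{\left(S \right)} = 2 + S$ ($n{\left(S \right)} = 3 - \left(1 - S\right) = 3 + \left(-1 + S\right) = 2 + S$)
$X{\left(q \right)} = 2 q \left(1 + q\right)$ ($X{\left(q \right)} = \left(1 + q\right) 2 q = 2 q \left(1 + q\right)$)
$\left(X{\left(-1 \right)} + n{\left(C{\left(B \right)} \right)}\right)^{2} = \left(2 \left(-1\right) \left(1 - 1\right) + \left(2 + \frac{\left(-3\right)^{2}}{6}\right)\right)^{2} = \left(2 \left(-1\right) 0 + \left(2 + \frac{1}{6} \cdot 9\right)\right)^{2} = \left(0 + \left(2 + \frac{3}{2}\right)\right)^{2} = \left(0 + \frac{7}{2}\right)^{2} = \left(\frac{7}{2}\right)^{2} = \frac{49}{4}$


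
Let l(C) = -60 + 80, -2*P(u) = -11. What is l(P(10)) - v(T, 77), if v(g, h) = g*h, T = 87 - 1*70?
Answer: -1289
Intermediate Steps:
T = 17 (T = 87 - 70 = 17)
P(u) = 11/2 (P(u) = -½*(-11) = 11/2)
l(C) = 20
l(P(10)) - v(T, 77) = 20 - 17*77 = 20 - 1*1309 = 20 - 1309 = -1289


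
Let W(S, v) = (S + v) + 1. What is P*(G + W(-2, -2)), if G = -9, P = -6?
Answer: 72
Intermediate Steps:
W(S, v) = 1 + S + v
P*(G + W(-2, -2)) = -6*(-9 + (1 - 2 - 2)) = -6*(-9 - 3) = -6*(-12) = 72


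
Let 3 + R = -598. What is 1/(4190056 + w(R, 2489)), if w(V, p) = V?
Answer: 1/4189455 ≈ 2.3869e-7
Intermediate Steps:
R = -601 (R = -3 - 598 = -601)
1/(4190056 + w(R, 2489)) = 1/(4190056 - 601) = 1/4189455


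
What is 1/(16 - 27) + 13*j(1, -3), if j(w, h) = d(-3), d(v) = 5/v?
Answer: -718/33 ≈ -21.758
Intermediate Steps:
j(w, h) = -5/3 (j(w, h) = 5/(-3) = 5*(-⅓) = -5/3)
1/(16 - 27) + 13*j(1, -3) = 1/(16 - 27) + 13*(-5/3) = 1/(-11) - 65/3 = -1/11 - 65/3 = -718/33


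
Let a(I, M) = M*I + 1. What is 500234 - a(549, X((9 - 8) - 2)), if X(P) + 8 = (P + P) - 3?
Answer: 507370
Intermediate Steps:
X(P) = -11 + 2*P (X(P) = -8 + ((P + P) - 3) = -8 + (2*P - 3) = -8 + (-3 + 2*P) = -11 + 2*P)
a(I, M) = 1 + I*M (a(I, M) = I*M + 1 = 1 + I*M)
500234 - a(549, X((9 - 8) - 2)) = 500234 - (1 + 549*(-11 + 2*((9 - 8) - 2))) = 500234 - (1 + 549*(-11 + 2*(1 - 2))) = 500234 - (1 + 549*(-11 + 2*(-1))) = 500234 - (1 + 549*(-11 - 2)) = 500234 - (1 + 549*(-13)) = 500234 - (1 - 7137) = 500234 - 1*(-7136) = 500234 + 7136 = 507370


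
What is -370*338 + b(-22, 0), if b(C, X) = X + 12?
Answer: -125048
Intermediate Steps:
b(C, X) = 12 + X
-370*338 + b(-22, 0) = -370*338 + (12 + 0) = -125060 + 12 = -125048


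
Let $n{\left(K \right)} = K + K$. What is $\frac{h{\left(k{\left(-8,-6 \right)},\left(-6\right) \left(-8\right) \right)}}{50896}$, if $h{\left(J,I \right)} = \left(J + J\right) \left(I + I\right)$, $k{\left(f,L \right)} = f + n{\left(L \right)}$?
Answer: $- \frac{240}{3181} \approx -0.075448$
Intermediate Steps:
$n{\left(K \right)} = 2 K$
$k{\left(f,L \right)} = f + 2 L$
$h{\left(J,I \right)} = 4 I J$ ($h{\left(J,I \right)} = 2 J 2 I = 4 I J$)
$\frac{h{\left(k{\left(-8,-6 \right)},\left(-6\right) \left(-8\right) \right)}}{50896} = \frac{4 \left(\left(-6\right) \left(-8\right)\right) \left(-8 + 2 \left(-6\right)\right)}{50896} = 4 \cdot 48 \left(-8 - 12\right) \frac{1}{50896} = 4 \cdot 48 \left(-20\right) \frac{1}{50896} = \left(-3840\right) \frac{1}{50896} = - \frac{240}{3181}$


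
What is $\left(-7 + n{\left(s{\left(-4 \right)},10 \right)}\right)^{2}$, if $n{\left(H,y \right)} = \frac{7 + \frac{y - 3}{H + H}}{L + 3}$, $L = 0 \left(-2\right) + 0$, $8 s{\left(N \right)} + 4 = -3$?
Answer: $36$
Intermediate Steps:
$s{\left(N \right)} = - \frac{7}{8}$ ($s{\left(N \right)} = - \frac{1}{2} + \frac{1}{8} \left(-3\right) = - \frac{1}{2} - \frac{3}{8} = - \frac{7}{8}$)
$L = 0$ ($L = 0 + 0 = 0$)
$n{\left(H,y \right)} = \frac{7}{3} + \frac{-3 + y}{6 H}$ ($n{\left(H,y \right)} = \frac{7 + \frac{y - 3}{H + H}}{0 + 3} = \frac{7 + \frac{-3 + y}{2 H}}{3} = \left(7 + \left(-3 + y\right) \frac{1}{2 H}\right) \frac{1}{3} = \left(7 + \frac{-3 + y}{2 H}\right) \frac{1}{3} = \frac{7}{3} + \frac{-3 + y}{6 H}$)
$\left(-7 + n{\left(s{\left(-4 \right)},10 \right)}\right)^{2} = \left(-7 + \frac{-3 + 10 + 14 \left(- \frac{7}{8}\right)}{6 \left(- \frac{7}{8}\right)}\right)^{2} = \left(-7 + \frac{1}{6} \left(- \frac{8}{7}\right) \left(-3 + 10 - \frac{49}{4}\right)\right)^{2} = \left(-7 + \frac{1}{6} \left(- \frac{8}{7}\right) \left(- \frac{21}{4}\right)\right)^{2} = \left(-7 + 1\right)^{2} = \left(-6\right)^{2} = 36$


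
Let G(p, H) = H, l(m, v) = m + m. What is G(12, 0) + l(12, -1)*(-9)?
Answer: -216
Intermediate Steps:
l(m, v) = 2*m
G(12, 0) + l(12, -1)*(-9) = 0 + (2*12)*(-9) = 0 + 24*(-9) = 0 - 216 = -216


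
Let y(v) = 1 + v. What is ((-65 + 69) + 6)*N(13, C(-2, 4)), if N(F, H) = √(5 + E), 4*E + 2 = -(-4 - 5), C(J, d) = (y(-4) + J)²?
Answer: 15*√3 ≈ 25.981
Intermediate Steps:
C(J, d) = (-3 + J)² (C(J, d) = ((1 - 4) + J)² = (-3 + J)²)
E = 7/4 (E = -½ + (-(-4 - 5))/4 = -½ + (-1*(-9))/4 = -½ + (¼)*9 = -½ + 9/4 = 7/4 ≈ 1.7500)
N(F, H) = 3*√3/2 (N(F, H) = √(5 + 7/4) = √(27/4) = 3*√3/2)
((-65 + 69) + 6)*N(13, C(-2, 4)) = ((-65 + 69) + 6)*(3*√3/2) = (4 + 6)*(3*√3/2) = 10*(3*√3/2) = 15*√3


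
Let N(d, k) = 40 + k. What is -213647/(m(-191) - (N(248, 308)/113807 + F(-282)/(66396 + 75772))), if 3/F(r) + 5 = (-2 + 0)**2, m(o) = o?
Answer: 3456747266371672/3090374426059 ≈ 1118.6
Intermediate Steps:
F(r) = -3 (F(r) = 3/(-5 + (-2 + 0)**2) = 3/(-5 + (-2)**2) = 3/(-5 + 4) = 3/(-1) = 3*(-1) = -3)
-213647/(m(-191) - (N(248, 308)/113807 + F(-282)/(66396 + 75772))) = -213647/(-191 - ((40 + 308)/113807 - 3/(66396 + 75772))) = -213647/(-191 - (348*(1/113807) - 3/142168)) = -213647/(-191 - (348/113807 - 3*1/142168)) = -213647/(-191 - (348/113807 - 3/142168)) = -213647/(-191 - 1*49133043/16179713576) = -213647/(-191 - 49133043/16179713576) = -213647/(-3090374426059/16179713576) = -213647*(-16179713576/3090374426059) = 3456747266371672/3090374426059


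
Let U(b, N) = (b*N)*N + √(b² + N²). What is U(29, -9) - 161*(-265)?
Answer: 45014 + √922 ≈ 45044.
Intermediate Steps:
U(b, N) = √(N² + b²) + b*N² (U(b, N) = (N*b)*N + √(N² + b²) = b*N² + √(N² + b²) = √(N² + b²) + b*N²)
U(29, -9) - 161*(-265) = (√((-9)² + 29²) + 29*(-9)²) - 161*(-265) = (√(81 + 841) + 29*81) + 42665 = (√922 + 2349) + 42665 = (2349 + √922) + 42665 = 45014 + √922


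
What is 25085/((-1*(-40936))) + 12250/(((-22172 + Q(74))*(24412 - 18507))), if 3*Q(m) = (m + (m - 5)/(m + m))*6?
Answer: 48273275615395/78788862873112 ≈ 0.61269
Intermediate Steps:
Q(m) = 2*m + (-5 + m)/m (Q(m) = ((m + (m - 5)/(m + m))*6)/3 = ((m + (-5 + m)/((2*m)))*6)/3 = ((m + (-5 + m)*(1/(2*m)))*6)/3 = ((m + (-5 + m)/(2*m))*6)/3 = (6*m + 3*(-5 + m)/m)/3 = 2*m + (-5 + m)/m)
25085/((-1*(-40936))) + 12250/(((-22172 + Q(74))*(24412 - 18507))) = 25085/((-1*(-40936))) + 12250/(((-22172 + (1 - 5/74 + 2*74))*(24412 - 18507))) = 25085/40936 + 12250/(((-22172 + (1 - 5*1/74 + 148))*5905)) = 25085*(1/40936) + 12250/(((-22172 + (1 - 5/74 + 148))*5905)) = 25085/40936 + 12250/(((-22172 + 11021/74)*5905)) = 25085/40936 + 12250/((-1629707/74*5905)) = 25085/40936 + 12250/(-9623419835/74) = 25085/40936 + 12250*(-74/9623419835) = 25085/40936 - 181300/1924683967 = 48273275615395/78788862873112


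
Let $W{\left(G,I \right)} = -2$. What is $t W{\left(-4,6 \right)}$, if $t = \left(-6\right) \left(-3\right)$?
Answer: $-36$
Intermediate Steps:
$t = 18$
$t W{\left(-4,6 \right)} = 18 \left(-2\right) = -36$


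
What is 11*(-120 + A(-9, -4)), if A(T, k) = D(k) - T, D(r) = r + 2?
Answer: -1243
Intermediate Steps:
D(r) = 2 + r
A(T, k) = 2 + k - T (A(T, k) = (2 + k) - T = 2 + k - T)
11*(-120 + A(-9, -4)) = 11*(-120 + (2 - 4 - 1*(-9))) = 11*(-120 + (2 - 4 + 9)) = 11*(-120 + 7) = 11*(-113) = -1243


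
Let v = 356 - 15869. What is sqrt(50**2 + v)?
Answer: 13*I*sqrt(77) ≈ 114.07*I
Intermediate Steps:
v = -15513
sqrt(50**2 + v) = sqrt(50**2 - 15513) = sqrt(2500 - 15513) = sqrt(-13013) = 13*I*sqrt(77)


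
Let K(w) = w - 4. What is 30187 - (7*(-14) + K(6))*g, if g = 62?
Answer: 36139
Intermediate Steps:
K(w) = -4 + w
30187 - (7*(-14) + K(6))*g = 30187 - (7*(-14) + (-4 + 6))*62 = 30187 - (-98 + 2)*62 = 30187 - (-96)*62 = 30187 - 1*(-5952) = 30187 + 5952 = 36139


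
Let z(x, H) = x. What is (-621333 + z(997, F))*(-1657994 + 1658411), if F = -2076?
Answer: -258680112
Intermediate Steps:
(-621333 + z(997, F))*(-1657994 + 1658411) = (-621333 + 997)*(-1657994 + 1658411) = -620336*417 = -258680112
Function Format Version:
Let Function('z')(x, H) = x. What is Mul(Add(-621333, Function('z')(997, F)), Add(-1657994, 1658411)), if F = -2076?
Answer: -258680112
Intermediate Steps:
Mul(Add(-621333, Function('z')(997, F)), Add(-1657994, 1658411)) = Mul(Add(-621333, 997), Add(-1657994, 1658411)) = Mul(-620336, 417) = -258680112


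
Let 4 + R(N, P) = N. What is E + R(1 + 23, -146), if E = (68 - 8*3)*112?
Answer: 4948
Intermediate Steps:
R(N, P) = -4 + N
E = 4928 (E = (68 - 24)*112 = 44*112 = 4928)
E + R(1 + 23, -146) = 4928 + (-4 + (1 + 23)) = 4928 + (-4 + 24) = 4928 + 20 = 4948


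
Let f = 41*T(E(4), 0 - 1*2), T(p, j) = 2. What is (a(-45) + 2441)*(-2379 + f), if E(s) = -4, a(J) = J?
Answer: -5503612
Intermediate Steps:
f = 82 (f = 41*2 = 82)
(a(-45) + 2441)*(-2379 + f) = (-45 + 2441)*(-2379 + 82) = 2396*(-2297) = -5503612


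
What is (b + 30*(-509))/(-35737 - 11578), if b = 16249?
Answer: -979/47315 ≈ -0.020691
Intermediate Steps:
(b + 30*(-509))/(-35737 - 11578) = (16249 + 30*(-509))/(-35737 - 11578) = (16249 - 15270)/(-47315) = 979*(-1/47315) = -979/47315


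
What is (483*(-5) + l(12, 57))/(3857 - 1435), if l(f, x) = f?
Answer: -2403/2422 ≈ -0.99216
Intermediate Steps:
(483*(-5) + l(12, 57))/(3857 - 1435) = (483*(-5) + 12)/(3857 - 1435) = (-2415 + 12)/2422 = -2403*1/2422 = -2403/2422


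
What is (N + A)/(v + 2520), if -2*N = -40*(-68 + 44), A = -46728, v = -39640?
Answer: 5901/4640 ≈ 1.2718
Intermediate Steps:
N = -480 (N = -(-20)*(-68 + 44) = -(-20)*(-24) = -½*960 = -480)
(N + A)/(v + 2520) = (-480 - 46728)/(-39640 + 2520) = -47208/(-37120) = -47208*(-1/37120) = 5901/4640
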